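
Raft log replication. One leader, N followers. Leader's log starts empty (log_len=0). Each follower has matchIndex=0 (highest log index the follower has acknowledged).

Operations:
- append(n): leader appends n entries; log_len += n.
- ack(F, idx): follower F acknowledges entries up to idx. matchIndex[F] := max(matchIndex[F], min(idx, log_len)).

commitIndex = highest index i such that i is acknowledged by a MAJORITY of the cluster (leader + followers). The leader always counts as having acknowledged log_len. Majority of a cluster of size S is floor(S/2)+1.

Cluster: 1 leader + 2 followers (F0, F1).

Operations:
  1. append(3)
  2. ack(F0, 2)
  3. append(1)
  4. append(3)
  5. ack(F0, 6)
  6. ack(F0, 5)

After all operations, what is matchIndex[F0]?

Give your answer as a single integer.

Op 1: append 3 -> log_len=3
Op 2: F0 acks idx 2 -> match: F0=2 F1=0; commitIndex=2
Op 3: append 1 -> log_len=4
Op 4: append 3 -> log_len=7
Op 5: F0 acks idx 6 -> match: F0=6 F1=0; commitIndex=6
Op 6: F0 acks idx 5 -> match: F0=6 F1=0; commitIndex=6

Answer: 6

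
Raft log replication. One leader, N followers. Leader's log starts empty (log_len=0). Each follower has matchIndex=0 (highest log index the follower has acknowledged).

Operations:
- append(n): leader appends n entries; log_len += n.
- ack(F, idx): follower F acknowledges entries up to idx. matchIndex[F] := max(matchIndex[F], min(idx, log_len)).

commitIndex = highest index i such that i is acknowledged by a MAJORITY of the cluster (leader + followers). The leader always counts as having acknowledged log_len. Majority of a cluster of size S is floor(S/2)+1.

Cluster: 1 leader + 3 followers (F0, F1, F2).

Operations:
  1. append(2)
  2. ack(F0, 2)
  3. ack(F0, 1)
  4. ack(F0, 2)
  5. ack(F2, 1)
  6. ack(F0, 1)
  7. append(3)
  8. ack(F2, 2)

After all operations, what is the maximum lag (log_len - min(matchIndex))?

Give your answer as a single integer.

Answer: 5

Derivation:
Op 1: append 2 -> log_len=2
Op 2: F0 acks idx 2 -> match: F0=2 F1=0 F2=0; commitIndex=0
Op 3: F0 acks idx 1 -> match: F0=2 F1=0 F2=0; commitIndex=0
Op 4: F0 acks idx 2 -> match: F0=2 F1=0 F2=0; commitIndex=0
Op 5: F2 acks idx 1 -> match: F0=2 F1=0 F2=1; commitIndex=1
Op 6: F0 acks idx 1 -> match: F0=2 F1=0 F2=1; commitIndex=1
Op 7: append 3 -> log_len=5
Op 8: F2 acks idx 2 -> match: F0=2 F1=0 F2=2; commitIndex=2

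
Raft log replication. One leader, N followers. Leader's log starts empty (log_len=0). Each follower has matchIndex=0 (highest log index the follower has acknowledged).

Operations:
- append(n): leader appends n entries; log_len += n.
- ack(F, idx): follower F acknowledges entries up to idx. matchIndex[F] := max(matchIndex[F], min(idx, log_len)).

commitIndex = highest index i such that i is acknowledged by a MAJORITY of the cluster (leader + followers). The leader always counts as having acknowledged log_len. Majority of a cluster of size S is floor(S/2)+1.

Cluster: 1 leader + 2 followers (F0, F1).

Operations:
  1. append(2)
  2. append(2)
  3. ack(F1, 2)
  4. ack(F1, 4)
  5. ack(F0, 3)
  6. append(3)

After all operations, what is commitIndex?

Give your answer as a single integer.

Answer: 4

Derivation:
Op 1: append 2 -> log_len=2
Op 2: append 2 -> log_len=4
Op 3: F1 acks idx 2 -> match: F0=0 F1=2; commitIndex=2
Op 4: F1 acks idx 4 -> match: F0=0 F1=4; commitIndex=4
Op 5: F0 acks idx 3 -> match: F0=3 F1=4; commitIndex=4
Op 6: append 3 -> log_len=7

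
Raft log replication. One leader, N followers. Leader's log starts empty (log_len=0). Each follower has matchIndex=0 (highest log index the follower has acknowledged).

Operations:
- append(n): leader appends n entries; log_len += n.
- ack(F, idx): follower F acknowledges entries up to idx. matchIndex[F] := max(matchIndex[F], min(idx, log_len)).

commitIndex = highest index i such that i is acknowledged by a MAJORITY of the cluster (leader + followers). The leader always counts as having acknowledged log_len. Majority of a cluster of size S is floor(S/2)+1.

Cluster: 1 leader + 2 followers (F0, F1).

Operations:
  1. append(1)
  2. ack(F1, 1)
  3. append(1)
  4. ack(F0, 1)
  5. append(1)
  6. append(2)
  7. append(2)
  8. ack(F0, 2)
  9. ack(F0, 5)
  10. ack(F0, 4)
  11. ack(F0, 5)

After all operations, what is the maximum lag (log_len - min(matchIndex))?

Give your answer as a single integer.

Answer: 6

Derivation:
Op 1: append 1 -> log_len=1
Op 2: F1 acks idx 1 -> match: F0=0 F1=1; commitIndex=1
Op 3: append 1 -> log_len=2
Op 4: F0 acks idx 1 -> match: F0=1 F1=1; commitIndex=1
Op 5: append 1 -> log_len=3
Op 6: append 2 -> log_len=5
Op 7: append 2 -> log_len=7
Op 8: F0 acks idx 2 -> match: F0=2 F1=1; commitIndex=2
Op 9: F0 acks idx 5 -> match: F0=5 F1=1; commitIndex=5
Op 10: F0 acks idx 4 -> match: F0=5 F1=1; commitIndex=5
Op 11: F0 acks idx 5 -> match: F0=5 F1=1; commitIndex=5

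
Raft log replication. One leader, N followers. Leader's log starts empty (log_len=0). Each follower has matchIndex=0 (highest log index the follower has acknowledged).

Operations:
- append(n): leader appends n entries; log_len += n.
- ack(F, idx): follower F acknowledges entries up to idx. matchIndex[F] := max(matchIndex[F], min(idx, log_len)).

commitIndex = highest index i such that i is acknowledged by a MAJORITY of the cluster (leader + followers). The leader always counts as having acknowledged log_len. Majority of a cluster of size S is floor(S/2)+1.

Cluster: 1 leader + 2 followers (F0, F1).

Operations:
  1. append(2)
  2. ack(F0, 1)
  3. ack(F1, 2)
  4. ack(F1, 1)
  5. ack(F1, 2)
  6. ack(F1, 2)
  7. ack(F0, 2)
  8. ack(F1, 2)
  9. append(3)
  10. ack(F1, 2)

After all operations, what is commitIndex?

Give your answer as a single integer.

Op 1: append 2 -> log_len=2
Op 2: F0 acks idx 1 -> match: F0=1 F1=0; commitIndex=1
Op 3: F1 acks idx 2 -> match: F0=1 F1=2; commitIndex=2
Op 4: F1 acks idx 1 -> match: F0=1 F1=2; commitIndex=2
Op 5: F1 acks idx 2 -> match: F0=1 F1=2; commitIndex=2
Op 6: F1 acks idx 2 -> match: F0=1 F1=2; commitIndex=2
Op 7: F0 acks idx 2 -> match: F0=2 F1=2; commitIndex=2
Op 8: F1 acks idx 2 -> match: F0=2 F1=2; commitIndex=2
Op 9: append 3 -> log_len=5
Op 10: F1 acks idx 2 -> match: F0=2 F1=2; commitIndex=2

Answer: 2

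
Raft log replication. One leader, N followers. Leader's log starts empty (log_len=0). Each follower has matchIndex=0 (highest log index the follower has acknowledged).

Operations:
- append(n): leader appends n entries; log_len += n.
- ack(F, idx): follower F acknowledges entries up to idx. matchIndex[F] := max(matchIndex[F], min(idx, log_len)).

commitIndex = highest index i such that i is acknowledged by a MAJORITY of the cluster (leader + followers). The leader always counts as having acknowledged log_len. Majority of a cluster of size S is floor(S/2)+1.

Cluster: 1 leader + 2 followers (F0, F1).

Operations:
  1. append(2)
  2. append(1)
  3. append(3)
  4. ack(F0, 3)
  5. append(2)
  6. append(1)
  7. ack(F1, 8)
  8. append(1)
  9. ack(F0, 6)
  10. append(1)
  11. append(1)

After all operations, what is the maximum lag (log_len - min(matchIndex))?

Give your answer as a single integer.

Op 1: append 2 -> log_len=2
Op 2: append 1 -> log_len=3
Op 3: append 3 -> log_len=6
Op 4: F0 acks idx 3 -> match: F0=3 F1=0; commitIndex=3
Op 5: append 2 -> log_len=8
Op 6: append 1 -> log_len=9
Op 7: F1 acks idx 8 -> match: F0=3 F1=8; commitIndex=8
Op 8: append 1 -> log_len=10
Op 9: F0 acks idx 6 -> match: F0=6 F1=8; commitIndex=8
Op 10: append 1 -> log_len=11
Op 11: append 1 -> log_len=12

Answer: 6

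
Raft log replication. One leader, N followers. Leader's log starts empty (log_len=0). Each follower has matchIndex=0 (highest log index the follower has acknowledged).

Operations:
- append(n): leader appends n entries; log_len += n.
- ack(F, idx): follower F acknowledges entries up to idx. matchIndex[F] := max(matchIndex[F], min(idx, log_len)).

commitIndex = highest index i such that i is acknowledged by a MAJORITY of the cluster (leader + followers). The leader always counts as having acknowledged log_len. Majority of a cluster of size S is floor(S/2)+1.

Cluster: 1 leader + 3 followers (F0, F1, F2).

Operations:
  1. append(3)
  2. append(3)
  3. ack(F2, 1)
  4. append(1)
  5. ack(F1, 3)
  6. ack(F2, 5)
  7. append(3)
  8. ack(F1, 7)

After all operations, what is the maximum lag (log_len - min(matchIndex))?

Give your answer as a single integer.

Op 1: append 3 -> log_len=3
Op 2: append 3 -> log_len=6
Op 3: F2 acks idx 1 -> match: F0=0 F1=0 F2=1; commitIndex=0
Op 4: append 1 -> log_len=7
Op 5: F1 acks idx 3 -> match: F0=0 F1=3 F2=1; commitIndex=1
Op 6: F2 acks idx 5 -> match: F0=0 F1=3 F2=5; commitIndex=3
Op 7: append 3 -> log_len=10
Op 8: F1 acks idx 7 -> match: F0=0 F1=7 F2=5; commitIndex=5

Answer: 10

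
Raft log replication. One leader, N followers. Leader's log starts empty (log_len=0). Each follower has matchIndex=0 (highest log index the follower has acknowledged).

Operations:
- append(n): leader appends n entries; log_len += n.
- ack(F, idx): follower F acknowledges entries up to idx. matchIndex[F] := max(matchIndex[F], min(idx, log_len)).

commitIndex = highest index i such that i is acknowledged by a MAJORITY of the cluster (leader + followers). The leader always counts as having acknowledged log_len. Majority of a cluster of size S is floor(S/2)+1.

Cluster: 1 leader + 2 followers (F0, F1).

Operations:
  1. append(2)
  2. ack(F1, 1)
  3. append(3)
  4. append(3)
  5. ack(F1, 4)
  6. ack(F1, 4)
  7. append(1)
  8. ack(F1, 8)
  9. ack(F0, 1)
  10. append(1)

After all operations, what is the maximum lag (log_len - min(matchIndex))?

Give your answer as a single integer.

Op 1: append 2 -> log_len=2
Op 2: F1 acks idx 1 -> match: F0=0 F1=1; commitIndex=1
Op 3: append 3 -> log_len=5
Op 4: append 3 -> log_len=8
Op 5: F1 acks idx 4 -> match: F0=0 F1=4; commitIndex=4
Op 6: F1 acks idx 4 -> match: F0=0 F1=4; commitIndex=4
Op 7: append 1 -> log_len=9
Op 8: F1 acks idx 8 -> match: F0=0 F1=8; commitIndex=8
Op 9: F0 acks idx 1 -> match: F0=1 F1=8; commitIndex=8
Op 10: append 1 -> log_len=10

Answer: 9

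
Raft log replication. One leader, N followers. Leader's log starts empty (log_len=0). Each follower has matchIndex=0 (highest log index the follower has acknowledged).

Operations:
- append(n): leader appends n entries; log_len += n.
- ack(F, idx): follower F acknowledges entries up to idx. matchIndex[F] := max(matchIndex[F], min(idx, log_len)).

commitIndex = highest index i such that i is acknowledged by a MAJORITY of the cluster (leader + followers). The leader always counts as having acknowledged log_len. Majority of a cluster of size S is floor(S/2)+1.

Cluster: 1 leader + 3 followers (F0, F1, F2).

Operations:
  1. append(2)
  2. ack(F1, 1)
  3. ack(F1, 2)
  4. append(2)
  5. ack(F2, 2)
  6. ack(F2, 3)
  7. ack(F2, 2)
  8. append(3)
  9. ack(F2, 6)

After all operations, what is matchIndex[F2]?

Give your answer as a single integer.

Op 1: append 2 -> log_len=2
Op 2: F1 acks idx 1 -> match: F0=0 F1=1 F2=0; commitIndex=0
Op 3: F1 acks idx 2 -> match: F0=0 F1=2 F2=0; commitIndex=0
Op 4: append 2 -> log_len=4
Op 5: F2 acks idx 2 -> match: F0=0 F1=2 F2=2; commitIndex=2
Op 6: F2 acks idx 3 -> match: F0=0 F1=2 F2=3; commitIndex=2
Op 7: F2 acks idx 2 -> match: F0=0 F1=2 F2=3; commitIndex=2
Op 8: append 3 -> log_len=7
Op 9: F2 acks idx 6 -> match: F0=0 F1=2 F2=6; commitIndex=2

Answer: 6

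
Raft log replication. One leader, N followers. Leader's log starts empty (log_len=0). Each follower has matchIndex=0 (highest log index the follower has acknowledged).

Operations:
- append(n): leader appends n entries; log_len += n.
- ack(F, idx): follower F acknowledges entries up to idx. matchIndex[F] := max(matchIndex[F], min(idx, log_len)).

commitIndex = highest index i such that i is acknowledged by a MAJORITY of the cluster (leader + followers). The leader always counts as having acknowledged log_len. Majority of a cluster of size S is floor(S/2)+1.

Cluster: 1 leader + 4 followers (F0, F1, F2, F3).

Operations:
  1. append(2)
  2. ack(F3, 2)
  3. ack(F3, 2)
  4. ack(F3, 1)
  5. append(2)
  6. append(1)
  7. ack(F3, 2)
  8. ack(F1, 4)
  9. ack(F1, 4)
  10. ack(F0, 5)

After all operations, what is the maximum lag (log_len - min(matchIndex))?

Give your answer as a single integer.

Answer: 5

Derivation:
Op 1: append 2 -> log_len=2
Op 2: F3 acks idx 2 -> match: F0=0 F1=0 F2=0 F3=2; commitIndex=0
Op 3: F3 acks idx 2 -> match: F0=0 F1=0 F2=0 F3=2; commitIndex=0
Op 4: F3 acks idx 1 -> match: F0=0 F1=0 F2=0 F3=2; commitIndex=0
Op 5: append 2 -> log_len=4
Op 6: append 1 -> log_len=5
Op 7: F3 acks idx 2 -> match: F0=0 F1=0 F2=0 F3=2; commitIndex=0
Op 8: F1 acks idx 4 -> match: F0=0 F1=4 F2=0 F3=2; commitIndex=2
Op 9: F1 acks idx 4 -> match: F0=0 F1=4 F2=0 F3=2; commitIndex=2
Op 10: F0 acks idx 5 -> match: F0=5 F1=4 F2=0 F3=2; commitIndex=4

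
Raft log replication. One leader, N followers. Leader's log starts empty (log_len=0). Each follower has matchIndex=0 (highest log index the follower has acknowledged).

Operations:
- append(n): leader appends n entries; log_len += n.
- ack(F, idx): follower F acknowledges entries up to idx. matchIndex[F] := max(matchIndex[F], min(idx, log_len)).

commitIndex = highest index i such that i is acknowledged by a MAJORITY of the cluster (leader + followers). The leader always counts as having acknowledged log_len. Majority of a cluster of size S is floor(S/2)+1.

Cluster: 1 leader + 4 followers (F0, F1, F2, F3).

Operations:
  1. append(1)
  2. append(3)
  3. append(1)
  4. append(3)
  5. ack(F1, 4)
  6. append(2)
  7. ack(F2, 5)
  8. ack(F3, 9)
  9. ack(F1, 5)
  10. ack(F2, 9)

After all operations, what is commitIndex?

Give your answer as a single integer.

Op 1: append 1 -> log_len=1
Op 2: append 3 -> log_len=4
Op 3: append 1 -> log_len=5
Op 4: append 3 -> log_len=8
Op 5: F1 acks idx 4 -> match: F0=0 F1=4 F2=0 F3=0; commitIndex=0
Op 6: append 2 -> log_len=10
Op 7: F2 acks idx 5 -> match: F0=0 F1=4 F2=5 F3=0; commitIndex=4
Op 8: F3 acks idx 9 -> match: F0=0 F1=4 F2=5 F3=9; commitIndex=5
Op 9: F1 acks idx 5 -> match: F0=0 F1=5 F2=5 F3=9; commitIndex=5
Op 10: F2 acks idx 9 -> match: F0=0 F1=5 F2=9 F3=9; commitIndex=9

Answer: 9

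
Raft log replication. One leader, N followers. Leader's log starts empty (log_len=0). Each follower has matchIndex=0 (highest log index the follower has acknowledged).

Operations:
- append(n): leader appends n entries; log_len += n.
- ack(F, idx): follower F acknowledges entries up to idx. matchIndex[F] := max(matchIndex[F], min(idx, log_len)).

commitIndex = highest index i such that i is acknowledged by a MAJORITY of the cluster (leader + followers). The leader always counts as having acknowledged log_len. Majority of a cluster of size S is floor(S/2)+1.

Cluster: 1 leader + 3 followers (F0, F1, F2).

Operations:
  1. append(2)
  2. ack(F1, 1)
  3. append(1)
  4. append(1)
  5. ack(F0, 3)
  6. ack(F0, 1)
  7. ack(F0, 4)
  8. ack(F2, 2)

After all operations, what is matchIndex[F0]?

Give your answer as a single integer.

Answer: 4

Derivation:
Op 1: append 2 -> log_len=2
Op 2: F1 acks idx 1 -> match: F0=0 F1=1 F2=0; commitIndex=0
Op 3: append 1 -> log_len=3
Op 4: append 1 -> log_len=4
Op 5: F0 acks idx 3 -> match: F0=3 F1=1 F2=0; commitIndex=1
Op 6: F0 acks idx 1 -> match: F0=3 F1=1 F2=0; commitIndex=1
Op 7: F0 acks idx 4 -> match: F0=4 F1=1 F2=0; commitIndex=1
Op 8: F2 acks idx 2 -> match: F0=4 F1=1 F2=2; commitIndex=2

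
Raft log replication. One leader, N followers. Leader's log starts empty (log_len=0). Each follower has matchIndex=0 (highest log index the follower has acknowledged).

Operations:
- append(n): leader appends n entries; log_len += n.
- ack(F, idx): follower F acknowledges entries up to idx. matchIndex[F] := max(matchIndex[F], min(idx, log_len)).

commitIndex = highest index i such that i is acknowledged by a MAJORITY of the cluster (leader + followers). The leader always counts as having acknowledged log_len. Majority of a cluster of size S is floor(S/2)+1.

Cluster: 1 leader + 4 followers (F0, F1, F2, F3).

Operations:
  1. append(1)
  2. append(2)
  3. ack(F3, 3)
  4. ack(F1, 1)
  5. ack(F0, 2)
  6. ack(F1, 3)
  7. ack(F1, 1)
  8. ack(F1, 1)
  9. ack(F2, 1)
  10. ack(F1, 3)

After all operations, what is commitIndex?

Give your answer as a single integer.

Op 1: append 1 -> log_len=1
Op 2: append 2 -> log_len=3
Op 3: F3 acks idx 3 -> match: F0=0 F1=0 F2=0 F3=3; commitIndex=0
Op 4: F1 acks idx 1 -> match: F0=0 F1=1 F2=0 F3=3; commitIndex=1
Op 5: F0 acks idx 2 -> match: F0=2 F1=1 F2=0 F3=3; commitIndex=2
Op 6: F1 acks idx 3 -> match: F0=2 F1=3 F2=0 F3=3; commitIndex=3
Op 7: F1 acks idx 1 -> match: F0=2 F1=3 F2=0 F3=3; commitIndex=3
Op 8: F1 acks idx 1 -> match: F0=2 F1=3 F2=0 F3=3; commitIndex=3
Op 9: F2 acks idx 1 -> match: F0=2 F1=3 F2=1 F3=3; commitIndex=3
Op 10: F1 acks idx 3 -> match: F0=2 F1=3 F2=1 F3=3; commitIndex=3

Answer: 3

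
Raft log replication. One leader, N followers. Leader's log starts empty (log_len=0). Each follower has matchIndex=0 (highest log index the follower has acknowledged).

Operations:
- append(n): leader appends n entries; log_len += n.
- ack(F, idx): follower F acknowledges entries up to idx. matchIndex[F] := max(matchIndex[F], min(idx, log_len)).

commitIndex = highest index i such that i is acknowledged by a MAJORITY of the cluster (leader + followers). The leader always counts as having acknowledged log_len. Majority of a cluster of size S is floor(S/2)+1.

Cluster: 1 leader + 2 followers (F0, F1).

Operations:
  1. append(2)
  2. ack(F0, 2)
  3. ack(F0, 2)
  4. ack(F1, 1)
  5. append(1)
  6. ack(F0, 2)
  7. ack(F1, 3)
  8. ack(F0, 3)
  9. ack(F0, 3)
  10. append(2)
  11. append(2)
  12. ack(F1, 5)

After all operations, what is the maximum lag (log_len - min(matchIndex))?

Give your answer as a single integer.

Answer: 4

Derivation:
Op 1: append 2 -> log_len=2
Op 2: F0 acks idx 2 -> match: F0=2 F1=0; commitIndex=2
Op 3: F0 acks idx 2 -> match: F0=2 F1=0; commitIndex=2
Op 4: F1 acks idx 1 -> match: F0=2 F1=1; commitIndex=2
Op 5: append 1 -> log_len=3
Op 6: F0 acks idx 2 -> match: F0=2 F1=1; commitIndex=2
Op 7: F1 acks idx 3 -> match: F0=2 F1=3; commitIndex=3
Op 8: F0 acks idx 3 -> match: F0=3 F1=3; commitIndex=3
Op 9: F0 acks idx 3 -> match: F0=3 F1=3; commitIndex=3
Op 10: append 2 -> log_len=5
Op 11: append 2 -> log_len=7
Op 12: F1 acks idx 5 -> match: F0=3 F1=5; commitIndex=5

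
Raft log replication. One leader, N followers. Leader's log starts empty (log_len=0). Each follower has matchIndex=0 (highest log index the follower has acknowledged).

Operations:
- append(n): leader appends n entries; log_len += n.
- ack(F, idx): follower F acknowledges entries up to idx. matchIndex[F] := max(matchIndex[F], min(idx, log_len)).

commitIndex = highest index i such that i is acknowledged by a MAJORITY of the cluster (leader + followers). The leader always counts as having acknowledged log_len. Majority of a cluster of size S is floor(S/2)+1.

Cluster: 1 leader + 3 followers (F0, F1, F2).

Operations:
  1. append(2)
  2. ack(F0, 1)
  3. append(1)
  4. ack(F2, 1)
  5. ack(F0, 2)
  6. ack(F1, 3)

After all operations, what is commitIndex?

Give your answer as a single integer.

Answer: 2

Derivation:
Op 1: append 2 -> log_len=2
Op 2: F0 acks idx 1 -> match: F0=1 F1=0 F2=0; commitIndex=0
Op 3: append 1 -> log_len=3
Op 4: F2 acks idx 1 -> match: F0=1 F1=0 F2=1; commitIndex=1
Op 5: F0 acks idx 2 -> match: F0=2 F1=0 F2=1; commitIndex=1
Op 6: F1 acks idx 3 -> match: F0=2 F1=3 F2=1; commitIndex=2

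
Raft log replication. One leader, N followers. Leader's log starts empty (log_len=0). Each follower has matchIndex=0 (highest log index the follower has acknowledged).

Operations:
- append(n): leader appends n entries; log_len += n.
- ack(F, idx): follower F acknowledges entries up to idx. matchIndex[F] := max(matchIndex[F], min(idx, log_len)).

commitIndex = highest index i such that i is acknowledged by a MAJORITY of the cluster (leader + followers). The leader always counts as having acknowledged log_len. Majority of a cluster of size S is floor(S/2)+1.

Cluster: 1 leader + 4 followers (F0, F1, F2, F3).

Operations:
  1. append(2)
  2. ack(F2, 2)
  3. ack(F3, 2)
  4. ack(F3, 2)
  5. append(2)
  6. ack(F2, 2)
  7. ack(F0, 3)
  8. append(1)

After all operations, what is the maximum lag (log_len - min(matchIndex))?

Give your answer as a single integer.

Op 1: append 2 -> log_len=2
Op 2: F2 acks idx 2 -> match: F0=0 F1=0 F2=2 F3=0; commitIndex=0
Op 3: F3 acks idx 2 -> match: F0=0 F1=0 F2=2 F3=2; commitIndex=2
Op 4: F3 acks idx 2 -> match: F0=0 F1=0 F2=2 F3=2; commitIndex=2
Op 5: append 2 -> log_len=4
Op 6: F2 acks idx 2 -> match: F0=0 F1=0 F2=2 F3=2; commitIndex=2
Op 7: F0 acks idx 3 -> match: F0=3 F1=0 F2=2 F3=2; commitIndex=2
Op 8: append 1 -> log_len=5

Answer: 5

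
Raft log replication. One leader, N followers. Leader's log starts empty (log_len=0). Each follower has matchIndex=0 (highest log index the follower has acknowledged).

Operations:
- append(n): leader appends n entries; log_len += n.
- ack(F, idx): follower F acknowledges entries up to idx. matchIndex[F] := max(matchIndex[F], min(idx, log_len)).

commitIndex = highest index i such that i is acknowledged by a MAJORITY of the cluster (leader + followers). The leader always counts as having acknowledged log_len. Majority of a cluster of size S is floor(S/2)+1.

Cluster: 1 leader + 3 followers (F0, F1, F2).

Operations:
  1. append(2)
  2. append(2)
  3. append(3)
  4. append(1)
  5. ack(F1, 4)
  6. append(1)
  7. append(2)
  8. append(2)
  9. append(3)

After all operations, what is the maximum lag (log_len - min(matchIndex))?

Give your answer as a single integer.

Answer: 16

Derivation:
Op 1: append 2 -> log_len=2
Op 2: append 2 -> log_len=4
Op 3: append 3 -> log_len=7
Op 4: append 1 -> log_len=8
Op 5: F1 acks idx 4 -> match: F0=0 F1=4 F2=0; commitIndex=0
Op 6: append 1 -> log_len=9
Op 7: append 2 -> log_len=11
Op 8: append 2 -> log_len=13
Op 9: append 3 -> log_len=16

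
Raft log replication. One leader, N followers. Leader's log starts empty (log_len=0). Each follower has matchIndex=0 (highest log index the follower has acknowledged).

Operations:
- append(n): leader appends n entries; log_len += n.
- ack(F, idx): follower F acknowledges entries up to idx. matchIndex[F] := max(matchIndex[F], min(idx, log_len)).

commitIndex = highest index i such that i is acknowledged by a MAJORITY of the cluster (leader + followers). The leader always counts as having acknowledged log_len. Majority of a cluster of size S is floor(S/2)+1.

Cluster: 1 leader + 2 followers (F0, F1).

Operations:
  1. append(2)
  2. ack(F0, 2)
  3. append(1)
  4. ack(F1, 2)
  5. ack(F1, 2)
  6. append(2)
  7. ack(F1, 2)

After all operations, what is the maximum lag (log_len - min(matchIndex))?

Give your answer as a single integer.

Answer: 3

Derivation:
Op 1: append 2 -> log_len=2
Op 2: F0 acks idx 2 -> match: F0=2 F1=0; commitIndex=2
Op 3: append 1 -> log_len=3
Op 4: F1 acks idx 2 -> match: F0=2 F1=2; commitIndex=2
Op 5: F1 acks idx 2 -> match: F0=2 F1=2; commitIndex=2
Op 6: append 2 -> log_len=5
Op 7: F1 acks idx 2 -> match: F0=2 F1=2; commitIndex=2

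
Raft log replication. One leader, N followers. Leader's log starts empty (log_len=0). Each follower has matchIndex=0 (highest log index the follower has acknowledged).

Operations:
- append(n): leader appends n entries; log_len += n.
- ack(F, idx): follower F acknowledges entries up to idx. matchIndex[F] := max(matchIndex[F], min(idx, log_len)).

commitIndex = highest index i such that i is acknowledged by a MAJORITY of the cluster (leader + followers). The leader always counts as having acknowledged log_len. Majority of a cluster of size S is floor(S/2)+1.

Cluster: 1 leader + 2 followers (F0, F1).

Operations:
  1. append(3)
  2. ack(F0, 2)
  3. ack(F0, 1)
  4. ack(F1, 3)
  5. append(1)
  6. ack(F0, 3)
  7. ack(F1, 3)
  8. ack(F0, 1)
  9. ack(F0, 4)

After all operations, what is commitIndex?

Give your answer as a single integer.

Op 1: append 3 -> log_len=3
Op 2: F0 acks idx 2 -> match: F0=2 F1=0; commitIndex=2
Op 3: F0 acks idx 1 -> match: F0=2 F1=0; commitIndex=2
Op 4: F1 acks idx 3 -> match: F0=2 F1=3; commitIndex=3
Op 5: append 1 -> log_len=4
Op 6: F0 acks idx 3 -> match: F0=3 F1=3; commitIndex=3
Op 7: F1 acks idx 3 -> match: F0=3 F1=3; commitIndex=3
Op 8: F0 acks idx 1 -> match: F0=3 F1=3; commitIndex=3
Op 9: F0 acks idx 4 -> match: F0=4 F1=3; commitIndex=4

Answer: 4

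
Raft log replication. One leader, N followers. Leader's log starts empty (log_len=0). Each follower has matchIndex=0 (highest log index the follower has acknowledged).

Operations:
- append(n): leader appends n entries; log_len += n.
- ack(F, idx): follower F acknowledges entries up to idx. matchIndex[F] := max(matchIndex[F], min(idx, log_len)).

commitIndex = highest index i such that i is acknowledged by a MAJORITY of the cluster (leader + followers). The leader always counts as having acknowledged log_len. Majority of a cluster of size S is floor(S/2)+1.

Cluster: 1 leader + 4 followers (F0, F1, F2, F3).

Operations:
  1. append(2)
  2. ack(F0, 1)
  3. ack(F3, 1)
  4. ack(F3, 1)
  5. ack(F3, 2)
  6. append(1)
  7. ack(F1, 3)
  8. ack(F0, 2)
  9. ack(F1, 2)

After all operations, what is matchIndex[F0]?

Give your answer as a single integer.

Answer: 2

Derivation:
Op 1: append 2 -> log_len=2
Op 2: F0 acks idx 1 -> match: F0=1 F1=0 F2=0 F3=0; commitIndex=0
Op 3: F3 acks idx 1 -> match: F0=1 F1=0 F2=0 F3=1; commitIndex=1
Op 4: F3 acks idx 1 -> match: F0=1 F1=0 F2=0 F3=1; commitIndex=1
Op 5: F3 acks idx 2 -> match: F0=1 F1=0 F2=0 F3=2; commitIndex=1
Op 6: append 1 -> log_len=3
Op 7: F1 acks idx 3 -> match: F0=1 F1=3 F2=0 F3=2; commitIndex=2
Op 8: F0 acks idx 2 -> match: F0=2 F1=3 F2=0 F3=2; commitIndex=2
Op 9: F1 acks idx 2 -> match: F0=2 F1=3 F2=0 F3=2; commitIndex=2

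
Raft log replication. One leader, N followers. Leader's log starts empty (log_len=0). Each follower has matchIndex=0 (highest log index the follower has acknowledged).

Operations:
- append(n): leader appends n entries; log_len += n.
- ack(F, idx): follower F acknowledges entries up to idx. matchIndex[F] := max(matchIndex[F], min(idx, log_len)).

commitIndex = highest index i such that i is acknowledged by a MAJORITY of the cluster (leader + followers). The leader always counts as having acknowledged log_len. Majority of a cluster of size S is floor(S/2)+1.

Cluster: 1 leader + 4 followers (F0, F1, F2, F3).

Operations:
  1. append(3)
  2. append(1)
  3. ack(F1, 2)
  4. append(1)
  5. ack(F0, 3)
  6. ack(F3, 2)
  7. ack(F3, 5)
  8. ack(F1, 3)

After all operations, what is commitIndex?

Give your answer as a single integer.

Answer: 3

Derivation:
Op 1: append 3 -> log_len=3
Op 2: append 1 -> log_len=4
Op 3: F1 acks idx 2 -> match: F0=0 F1=2 F2=0 F3=0; commitIndex=0
Op 4: append 1 -> log_len=5
Op 5: F0 acks idx 3 -> match: F0=3 F1=2 F2=0 F3=0; commitIndex=2
Op 6: F3 acks idx 2 -> match: F0=3 F1=2 F2=0 F3=2; commitIndex=2
Op 7: F3 acks idx 5 -> match: F0=3 F1=2 F2=0 F3=5; commitIndex=3
Op 8: F1 acks idx 3 -> match: F0=3 F1=3 F2=0 F3=5; commitIndex=3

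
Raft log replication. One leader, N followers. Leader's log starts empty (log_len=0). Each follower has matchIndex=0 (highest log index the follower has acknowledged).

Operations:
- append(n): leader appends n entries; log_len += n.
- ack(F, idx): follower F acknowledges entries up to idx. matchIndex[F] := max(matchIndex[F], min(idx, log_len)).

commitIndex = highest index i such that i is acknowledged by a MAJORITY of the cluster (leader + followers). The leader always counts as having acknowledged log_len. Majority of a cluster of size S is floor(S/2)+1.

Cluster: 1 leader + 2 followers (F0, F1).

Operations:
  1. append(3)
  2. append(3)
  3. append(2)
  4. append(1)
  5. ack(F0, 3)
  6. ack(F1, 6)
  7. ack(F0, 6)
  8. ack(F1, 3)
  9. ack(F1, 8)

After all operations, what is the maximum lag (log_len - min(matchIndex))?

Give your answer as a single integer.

Answer: 3

Derivation:
Op 1: append 3 -> log_len=3
Op 2: append 3 -> log_len=6
Op 3: append 2 -> log_len=8
Op 4: append 1 -> log_len=9
Op 5: F0 acks idx 3 -> match: F0=3 F1=0; commitIndex=3
Op 6: F1 acks idx 6 -> match: F0=3 F1=6; commitIndex=6
Op 7: F0 acks idx 6 -> match: F0=6 F1=6; commitIndex=6
Op 8: F1 acks idx 3 -> match: F0=6 F1=6; commitIndex=6
Op 9: F1 acks idx 8 -> match: F0=6 F1=8; commitIndex=8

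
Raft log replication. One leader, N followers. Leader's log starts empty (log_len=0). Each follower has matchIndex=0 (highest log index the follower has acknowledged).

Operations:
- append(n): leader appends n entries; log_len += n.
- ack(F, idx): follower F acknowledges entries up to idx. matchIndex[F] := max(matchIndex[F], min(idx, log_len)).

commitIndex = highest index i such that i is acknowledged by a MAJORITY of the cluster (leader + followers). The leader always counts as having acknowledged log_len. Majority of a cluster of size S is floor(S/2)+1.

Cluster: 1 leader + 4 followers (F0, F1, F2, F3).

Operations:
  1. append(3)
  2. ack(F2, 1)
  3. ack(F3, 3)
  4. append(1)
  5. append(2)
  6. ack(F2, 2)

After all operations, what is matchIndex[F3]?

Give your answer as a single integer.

Answer: 3

Derivation:
Op 1: append 3 -> log_len=3
Op 2: F2 acks idx 1 -> match: F0=0 F1=0 F2=1 F3=0; commitIndex=0
Op 3: F3 acks idx 3 -> match: F0=0 F1=0 F2=1 F3=3; commitIndex=1
Op 4: append 1 -> log_len=4
Op 5: append 2 -> log_len=6
Op 6: F2 acks idx 2 -> match: F0=0 F1=0 F2=2 F3=3; commitIndex=2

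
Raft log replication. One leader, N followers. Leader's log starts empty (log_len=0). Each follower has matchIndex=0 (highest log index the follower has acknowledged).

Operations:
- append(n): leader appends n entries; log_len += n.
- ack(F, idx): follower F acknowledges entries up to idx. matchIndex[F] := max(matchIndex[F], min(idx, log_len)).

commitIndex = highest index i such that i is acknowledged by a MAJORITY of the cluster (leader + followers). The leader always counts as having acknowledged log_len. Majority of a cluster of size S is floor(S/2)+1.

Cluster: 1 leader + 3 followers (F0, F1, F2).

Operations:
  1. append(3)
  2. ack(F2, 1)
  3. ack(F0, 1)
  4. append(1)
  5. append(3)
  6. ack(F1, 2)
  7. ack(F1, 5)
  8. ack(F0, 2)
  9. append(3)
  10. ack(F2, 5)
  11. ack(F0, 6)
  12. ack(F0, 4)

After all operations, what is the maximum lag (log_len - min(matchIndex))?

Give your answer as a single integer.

Op 1: append 3 -> log_len=3
Op 2: F2 acks idx 1 -> match: F0=0 F1=0 F2=1; commitIndex=0
Op 3: F0 acks idx 1 -> match: F0=1 F1=0 F2=1; commitIndex=1
Op 4: append 1 -> log_len=4
Op 5: append 3 -> log_len=7
Op 6: F1 acks idx 2 -> match: F0=1 F1=2 F2=1; commitIndex=1
Op 7: F1 acks idx 5 -> match: F0=1 F1=5 F2=1; commitIndex=1
Op 8: F0 acks idx 2 -> match: F0=2 F1=5 F2=1; commitIndex=2
Op 9: append 3 -> log_len=10
Op 10: F2 acks idx 5 -> match: F0=2 F1=5 F2=5; commitIndex=5
Op 11: F0 acks idx 6 -> match: F0=6 F1=5 F2=5; commitIndex=5
Op 12: F0 acks idx 4 -> match: F0=6 F1=5 F2=5; commitIndex=5

Answer: 5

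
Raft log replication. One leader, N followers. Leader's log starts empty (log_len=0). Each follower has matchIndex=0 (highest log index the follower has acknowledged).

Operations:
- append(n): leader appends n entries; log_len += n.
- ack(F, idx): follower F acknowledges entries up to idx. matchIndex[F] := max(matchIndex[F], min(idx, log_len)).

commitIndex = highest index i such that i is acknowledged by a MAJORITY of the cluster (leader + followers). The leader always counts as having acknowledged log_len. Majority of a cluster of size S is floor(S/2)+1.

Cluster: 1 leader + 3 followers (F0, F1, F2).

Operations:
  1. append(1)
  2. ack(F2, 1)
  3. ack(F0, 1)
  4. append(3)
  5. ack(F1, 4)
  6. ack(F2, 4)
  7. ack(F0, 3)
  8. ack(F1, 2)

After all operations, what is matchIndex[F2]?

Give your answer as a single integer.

Answer: 4

Derivation:
Op 1: append 1 -> log_len=1
Op 2: F2 acks idx 1 -> match: F0=0 F1=0 F2=1; commitIndex=0
Op 3: F0 acks idx 1 -> match: F0=1 F1=0 F2=1; commitIndex=1
Op 4: append 3 -> log_len=4
Op 5: F1 acks idx 4 -> match: F0=1 F1=4 F2=1; commitIndex=1
Op 6: F2 acks idx 4 -> match: F0=1 F1=4 F2=4; commitIndex=4
Op 7: F0 acks idx 3 -> match: F0=3 F1=4 F2=4; commitIndex=4
Op 8: F1 acks idx 2 -> match: F0=3 F1=4 F2=4; commitIndex=4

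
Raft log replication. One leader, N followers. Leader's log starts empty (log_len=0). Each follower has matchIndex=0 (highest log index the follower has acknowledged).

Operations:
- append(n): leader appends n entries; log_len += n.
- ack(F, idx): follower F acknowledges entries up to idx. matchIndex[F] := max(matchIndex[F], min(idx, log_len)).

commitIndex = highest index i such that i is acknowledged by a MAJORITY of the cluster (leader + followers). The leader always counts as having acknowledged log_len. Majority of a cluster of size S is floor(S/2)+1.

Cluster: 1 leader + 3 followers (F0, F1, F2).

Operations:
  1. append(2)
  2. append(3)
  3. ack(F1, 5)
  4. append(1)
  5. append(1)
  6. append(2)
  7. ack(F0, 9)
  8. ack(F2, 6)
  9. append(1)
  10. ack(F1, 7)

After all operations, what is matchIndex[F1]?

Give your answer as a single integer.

Op 1: append 2 -> log_len=2
Op 2: append 3 -> log_len=5
Op 3: F1 acks idx 5 -> match: F0=0 F1=5 F2=0; commitIndex=0
Op 4: append 1 -> log_len=6
Op 5: append 1 -> log_len=7
Op 6: append 2 -> log_len=9
Op 7: F0 acks idx 9 -> match: F0=9 F1=5 F2=0; commitIndex=5
Op 8: F2 acks idx 6 -> match: F0=9 F1=5 F2=6; commitIndex=6
Op 9: append 1 -> log_len=10
Op 10: F1 acks idx 7 -> match: F0=9 F1=7 F2=6; commitIndex=7

Answer: 7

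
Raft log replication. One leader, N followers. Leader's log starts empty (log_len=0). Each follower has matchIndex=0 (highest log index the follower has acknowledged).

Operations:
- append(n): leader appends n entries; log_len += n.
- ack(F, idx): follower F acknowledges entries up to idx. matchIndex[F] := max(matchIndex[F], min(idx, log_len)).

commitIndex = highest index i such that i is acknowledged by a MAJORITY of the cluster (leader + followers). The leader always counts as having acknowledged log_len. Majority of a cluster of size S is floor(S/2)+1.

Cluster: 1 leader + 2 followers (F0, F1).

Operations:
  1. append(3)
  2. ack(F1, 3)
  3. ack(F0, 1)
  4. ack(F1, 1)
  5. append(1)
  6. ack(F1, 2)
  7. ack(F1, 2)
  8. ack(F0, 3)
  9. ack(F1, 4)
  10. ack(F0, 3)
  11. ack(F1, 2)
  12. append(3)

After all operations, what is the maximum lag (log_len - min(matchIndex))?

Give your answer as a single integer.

Op 1: append 3 -> log_len=3
Op 2: F1 acks idx 3 -> match: F0=0 F1=3; commitIndex=3
Op 3: F0 acks idx 1 -> match: F0=1 F1=3; commitIndex=3
Op 4: F1 acks idx 1 -> match: F0=1 F1=3; commitIndex=3
Op 5: append 1 -> log_len=4
Op 6: F1 acks idx 2 -> match: F0=1 F1=3; commitIndex=3
Op 7: F1 acks idx 2 -> match: F0=1 F1=3; commitIndex=3
Op 8: F0 acks idx 3 -> match: F0=3 F1=3; commitIndex=3
Op 9: F1 acks idx 4 -> match: F0=3 F1=4; commitIndex=4
Op 10: F0 acks idx 3 -> match: F0=3 F1=4; commitIndex=4
Op 11: F1 acks idx 2 -> match: F0=3 F1=4; commitIndex=4
Op 12: append 3 -> log_len=7

Answer: 4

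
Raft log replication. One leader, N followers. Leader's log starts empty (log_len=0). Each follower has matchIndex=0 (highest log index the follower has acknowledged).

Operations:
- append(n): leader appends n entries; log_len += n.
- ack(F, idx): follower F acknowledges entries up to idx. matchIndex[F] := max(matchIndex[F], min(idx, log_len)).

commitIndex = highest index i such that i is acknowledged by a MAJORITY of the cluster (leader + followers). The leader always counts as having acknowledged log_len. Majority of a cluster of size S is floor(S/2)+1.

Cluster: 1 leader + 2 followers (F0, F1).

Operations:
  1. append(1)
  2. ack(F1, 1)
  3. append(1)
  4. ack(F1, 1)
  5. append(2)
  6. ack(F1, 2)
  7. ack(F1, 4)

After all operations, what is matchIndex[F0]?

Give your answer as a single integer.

Answer: 0

Derivation:
Op 1: append 1 -> log_len=1
Op 2: F1 acks idx 1 -> match: F0=0 F1=1; commitIndex=1
Op 3: append 1 -> log_len=2
Op 4: F1 acks idx 1 -> match: F0=0 F1=1; commitIndex=1
Op 5: append 2 -> log_len=4
Op 6: F1 acks idx 2 -> match: F0=0 F1=2; commitIndex=2
Op 7: F1 acks idx 4 -> match: F0=0 F1=4; commitIndex=4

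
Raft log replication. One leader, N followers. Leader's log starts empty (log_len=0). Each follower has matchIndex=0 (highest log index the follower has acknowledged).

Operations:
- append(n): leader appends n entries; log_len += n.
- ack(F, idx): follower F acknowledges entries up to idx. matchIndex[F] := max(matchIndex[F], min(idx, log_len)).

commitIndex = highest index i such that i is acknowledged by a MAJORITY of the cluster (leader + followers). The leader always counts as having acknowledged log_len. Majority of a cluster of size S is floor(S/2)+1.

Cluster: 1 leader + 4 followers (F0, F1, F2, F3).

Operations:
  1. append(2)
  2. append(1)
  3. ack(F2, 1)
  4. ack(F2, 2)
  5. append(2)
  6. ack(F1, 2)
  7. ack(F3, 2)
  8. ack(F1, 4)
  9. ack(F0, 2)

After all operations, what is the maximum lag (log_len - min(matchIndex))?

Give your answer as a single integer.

Answer: 3

Derivation:
Op 1: append 2 -> log_len=2
Op 2: append 1 -> log_len=3
Op 3: F2 acks idx 1 -> match: F0=0 F1=0 F2=1 F3=0; commitIndex=0
Op 4: F2 acks idx 2 -> match: F0=0 F1=0 F2=2 F3=0; commitIndex=0
Op 5: append 2 -> log_len=5
Op 6: F1 acks idx 2 -> match: F0=0 F1=2 F2=2 F3=0; commitIndex=2
Op 7: F3 acks idx 2 -> match: F0=0 F1=2 F2=2 F3=2; commitIndex=2
Op 8: F1 acks idx 4 -> match: F0=0 F1=4 F2=2 F3=2; commitIndex=2
Op 9: F0 acks idx 2 -> match: F0=2 F1=4 F2=2 F3=2; commitIndex=2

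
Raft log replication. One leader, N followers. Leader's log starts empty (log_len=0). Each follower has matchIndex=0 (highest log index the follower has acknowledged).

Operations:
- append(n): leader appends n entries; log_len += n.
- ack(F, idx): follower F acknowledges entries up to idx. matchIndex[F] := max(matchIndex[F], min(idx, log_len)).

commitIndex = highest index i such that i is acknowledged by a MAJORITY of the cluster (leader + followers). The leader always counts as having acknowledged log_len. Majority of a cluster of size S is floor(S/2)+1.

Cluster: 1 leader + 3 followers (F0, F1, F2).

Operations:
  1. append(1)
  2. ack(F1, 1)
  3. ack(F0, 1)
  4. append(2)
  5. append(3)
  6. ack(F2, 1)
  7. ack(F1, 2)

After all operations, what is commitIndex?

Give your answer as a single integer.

Op 1: append 1 -> log_len=1
Op 2: F1 acks idx 1 -> match: F0=0 F1=1 F2=0; commitIndex=0
Op 3: F0 acks idx 1 -> match: F0=1 F1=1 F2=0; commitIndex=1
Op 4: append 2 -> log_len=3
Op 5: append 3 -> log_len=6
Op 6: F2 acks idx 1 -> match: F0=1 F1=1 F2=1; commitIndex=1
Op 7: F1 acks idx 2 -> match: F0=1 F1=2 F2=1; commitIndex=1

Answer: 1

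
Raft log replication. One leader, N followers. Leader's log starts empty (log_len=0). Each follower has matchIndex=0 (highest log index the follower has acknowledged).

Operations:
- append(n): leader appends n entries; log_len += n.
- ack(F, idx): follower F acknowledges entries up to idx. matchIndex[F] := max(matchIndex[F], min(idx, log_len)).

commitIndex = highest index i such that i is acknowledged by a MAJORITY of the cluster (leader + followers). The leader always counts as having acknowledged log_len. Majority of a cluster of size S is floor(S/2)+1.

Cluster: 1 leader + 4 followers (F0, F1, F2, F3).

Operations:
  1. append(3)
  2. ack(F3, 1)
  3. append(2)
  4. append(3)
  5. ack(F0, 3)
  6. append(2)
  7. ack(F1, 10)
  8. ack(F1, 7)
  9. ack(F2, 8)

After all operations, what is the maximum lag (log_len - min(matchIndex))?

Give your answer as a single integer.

Op 1: append 3 -> log_len=3
Op 2: F3 acks idx 1 -> match: F0=0 F1=0 F2=0 F3=1; commitIndex=0
Op 3: append 2 -> log_len=5
Op 4: append 3 -> log_len=8
Op 5: F0 acks idx 3 -> match: F0=3 F1=0 F2=0 F3=1; commitIndex=1
Op 6: append 2 -> log_len=10
Op 7: F1 acks idx 10 -> match: F0=3 F1=10 F2=0 F3=1; commitIndex=3
Op 8: F1 acks idx 7 -> match: F0=3 F1=10 F2=0 F3=1; commitIndex=3
Op 9: F2 acks idx 8 -> match: F0=3 F1=10 F2=8 F3=1; commitIndex=8

Answer: 9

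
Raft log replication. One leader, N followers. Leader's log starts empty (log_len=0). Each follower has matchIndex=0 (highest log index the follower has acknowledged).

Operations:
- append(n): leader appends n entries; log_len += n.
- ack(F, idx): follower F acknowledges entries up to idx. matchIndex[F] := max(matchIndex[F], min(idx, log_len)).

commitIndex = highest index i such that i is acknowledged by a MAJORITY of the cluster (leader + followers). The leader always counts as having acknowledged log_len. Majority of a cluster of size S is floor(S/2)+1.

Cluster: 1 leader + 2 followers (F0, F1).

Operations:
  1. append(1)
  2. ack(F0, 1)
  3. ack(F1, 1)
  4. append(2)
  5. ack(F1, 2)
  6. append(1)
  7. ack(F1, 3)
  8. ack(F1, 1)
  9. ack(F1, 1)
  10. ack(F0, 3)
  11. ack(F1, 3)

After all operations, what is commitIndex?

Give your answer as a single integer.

Answer: 3

Derivation:
Op 1: append 1 -> log_len=1
Op 2: F0 acks idx 1 -> match: F0=1 F1=0; commitIndex=1
Op 3: F1 acks idx 1 -> match: F0=1 F1=1; commitIndex=1
Op 4: append 2 -> log_len=3
Op 5: F1 acks idx 2 -> match: F0=1 F1=2; commitIndex=2
Op 6: append 1 -> log_len=4
Op 7: F1 acks idx 3 -> match: F0=1 F1=3; commitIndex=3
Op 8: F1 acks idx 1 -> match: F0=1 F1=3; commitIndex=3
Op 9: F1 acks idx 1 -> match: F0=1 F1=3; commitIndex=3
Op 10: F0 acks idx 3 -> match: F0=3 F1=3; commitIndex=3
Op 11: F1 acks idx 3 -> match: F0=3 F1=3; commitIndex=3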